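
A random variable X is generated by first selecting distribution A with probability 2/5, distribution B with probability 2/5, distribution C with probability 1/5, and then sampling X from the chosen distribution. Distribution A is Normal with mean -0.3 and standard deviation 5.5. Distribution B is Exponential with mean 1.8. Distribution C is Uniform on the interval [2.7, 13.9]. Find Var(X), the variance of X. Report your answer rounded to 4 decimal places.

25.4891

Per component, A: μ=-0.3, E[X²]=30.34; B: μ=1.8, E[X²]=6.48; C: μ=8.3, E[X²]=79.3433.
E[X] = 0.4·-0.3 + 0.4·1.8 + 0.2·8.3 = 2.26.
E[X²] = 0.4·30.34 + 0.4·6.48 + 0.2·79.3433 = 30.5967.
Var(X) = E[X²] − (E[X])² = 30.5967 − 5.1076 = 25.4891.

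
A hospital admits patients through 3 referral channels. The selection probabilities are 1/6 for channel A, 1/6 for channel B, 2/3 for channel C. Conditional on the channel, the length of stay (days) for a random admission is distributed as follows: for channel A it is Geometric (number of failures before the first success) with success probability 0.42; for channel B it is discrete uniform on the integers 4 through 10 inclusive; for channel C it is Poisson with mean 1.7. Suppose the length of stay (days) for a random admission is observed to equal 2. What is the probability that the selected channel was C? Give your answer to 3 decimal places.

0.882

Likelihoods P(X=2 | ·): A: 0.141288; B: 0; C: 0.263978.
Posterior ∝ prior × likelihood. Numerator for C: 0.666667·0.263978 = 0.175985.
Normalizing constant: 0.166667·0.141288 + 0.166667·0 + 0.666667·0.263978 = 0.199533.
P(C | observation) = 0.175985 / 0.199533 = 0.881985.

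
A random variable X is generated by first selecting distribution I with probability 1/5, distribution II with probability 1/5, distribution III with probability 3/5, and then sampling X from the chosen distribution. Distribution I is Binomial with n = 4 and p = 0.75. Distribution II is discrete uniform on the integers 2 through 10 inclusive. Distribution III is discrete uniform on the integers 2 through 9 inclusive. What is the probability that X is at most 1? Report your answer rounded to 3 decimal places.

0.010

Conditional on each component, P(X ≤ 1): I: 0.0507812; II: 0; III: 0.
By total probability, P(X ≤ 1) = 0.2·0.0507812 + 0.2·0 + 0.6·0 = 0.0101563.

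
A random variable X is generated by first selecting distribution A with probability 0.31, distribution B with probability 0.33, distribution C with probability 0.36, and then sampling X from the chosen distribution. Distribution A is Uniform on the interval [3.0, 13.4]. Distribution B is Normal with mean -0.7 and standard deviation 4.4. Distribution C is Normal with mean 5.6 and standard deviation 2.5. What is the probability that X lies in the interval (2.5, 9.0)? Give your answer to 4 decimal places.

Conditional on each component, P(2.5 < X < 9.0): A: 0.576923; B: 0.219786; C: 0.805597.
By total probability, P(2.5 < X < 9.0) = 0.31·0.576923 + 0.33·0.219786 + 0.36·0.805597 = 0.541391.

0.5414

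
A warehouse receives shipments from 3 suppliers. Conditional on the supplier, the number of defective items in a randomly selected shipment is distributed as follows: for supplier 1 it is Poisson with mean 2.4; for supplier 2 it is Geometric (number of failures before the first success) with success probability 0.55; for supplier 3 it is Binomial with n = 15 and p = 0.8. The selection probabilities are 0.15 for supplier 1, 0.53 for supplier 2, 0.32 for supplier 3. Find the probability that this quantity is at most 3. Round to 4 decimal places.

Conditional on each supplier, P(X ≤ 3): 1: 0.778723; 2: 0.958994; 3: 1.01125e-06.
By total probability, P(X ≤ 3) = 0.15·0.778723 + 0.53·0.958994 + 0.32·1.01125e-06 = 0.625075.

0.6251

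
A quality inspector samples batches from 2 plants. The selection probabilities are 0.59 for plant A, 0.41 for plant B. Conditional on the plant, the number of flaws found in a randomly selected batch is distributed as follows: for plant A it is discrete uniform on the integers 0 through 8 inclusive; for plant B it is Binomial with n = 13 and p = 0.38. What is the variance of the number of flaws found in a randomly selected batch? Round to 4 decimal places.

Per component, A: μ=4, E[X²]=22.6667; B: μ=4.94, E[X²]=27.4664.
E[X] = 0.59·4 + 0.41·4.94 = 4.3854.
E[X²] = 0.59·22.6667 + 0.41·27.4664 = 24.6346.
Var(X) = E[X²] − (E[X])² = 24.6346 − 19.2317 = 5.40282.

5.4028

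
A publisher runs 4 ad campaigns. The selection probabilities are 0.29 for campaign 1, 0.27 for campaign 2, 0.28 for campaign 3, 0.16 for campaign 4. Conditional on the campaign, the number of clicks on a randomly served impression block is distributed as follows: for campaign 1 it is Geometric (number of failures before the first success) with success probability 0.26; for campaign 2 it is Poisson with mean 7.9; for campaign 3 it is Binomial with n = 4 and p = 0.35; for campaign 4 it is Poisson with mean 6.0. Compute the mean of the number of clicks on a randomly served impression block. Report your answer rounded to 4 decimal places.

Component means — 1: 2.84615; 2: 7.9; 3: 1.4; 4: 6.
E[X] = 0.29·2.84615 + 0.27·7.9 + 0.28·1.4 + 0.16·6 = 4.31038.

4.3104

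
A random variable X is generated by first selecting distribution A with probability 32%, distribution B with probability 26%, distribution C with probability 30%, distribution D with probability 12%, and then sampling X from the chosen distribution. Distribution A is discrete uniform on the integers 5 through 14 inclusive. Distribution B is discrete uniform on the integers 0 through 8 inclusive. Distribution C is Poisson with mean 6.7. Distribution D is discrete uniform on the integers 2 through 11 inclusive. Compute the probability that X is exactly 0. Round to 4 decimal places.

Conditional on each component, P(X = 0): A: 0; B: 0.111111; C: 0.00123091; D: 0.
By total probability, P(X = 0) = 0.32·0 + 0.26·0.111111 + 0.3·0.00123091 + 0.12·0 = 0.0292582.

0.0293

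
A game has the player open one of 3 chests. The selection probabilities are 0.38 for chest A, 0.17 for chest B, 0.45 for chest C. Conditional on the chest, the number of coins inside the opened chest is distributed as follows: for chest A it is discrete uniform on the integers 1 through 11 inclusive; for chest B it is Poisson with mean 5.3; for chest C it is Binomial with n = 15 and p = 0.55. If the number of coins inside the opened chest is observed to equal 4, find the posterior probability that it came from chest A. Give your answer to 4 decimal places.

0.4862

Likelihoods P(X=4 | ·): A: 0.0909091; B: 0.164109; C: 0.0191391.
Posterior ∝ prior × likelihood. Numerator for A: 0.38·0.0909091 = 0.0345455.
Normalizing constant: 0.38·0.0909091 + 0.17·0.164109 + 0.45·0.0191391 = 0.0710565.
P(A | observation) = 0.0345455 / 0.0710565 = 0.486169.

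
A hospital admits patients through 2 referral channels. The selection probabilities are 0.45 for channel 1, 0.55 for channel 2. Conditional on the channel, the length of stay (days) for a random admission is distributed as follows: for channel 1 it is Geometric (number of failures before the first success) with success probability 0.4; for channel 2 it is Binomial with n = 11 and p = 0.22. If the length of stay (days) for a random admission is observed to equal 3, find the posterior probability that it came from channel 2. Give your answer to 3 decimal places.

Likelihoods P(X=3 | ·): 1: 0.0864; 2: 0.240718.
Posterior ∝ prior × likelihood. Numerator for 2: 0.55·0.240718 = 0.132395.
Normalizing constant: 0.45·0.0864 + 0.55·0.240718 = 0.171275.
P(2 | observation) = 0.132395 / 0.171275 = 0.772997.

0.773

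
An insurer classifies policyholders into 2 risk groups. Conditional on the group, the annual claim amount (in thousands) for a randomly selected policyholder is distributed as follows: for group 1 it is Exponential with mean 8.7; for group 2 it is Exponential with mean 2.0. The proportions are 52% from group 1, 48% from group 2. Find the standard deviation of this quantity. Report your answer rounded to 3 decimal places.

Per component, 1: μ=8.7, E[X²]=151.38; 2: μ=2, E[X²]=8.
E[X] = 0.52·8.7 + 0.48·2 = 5.484.
E[X²] = 0.52·151.38 + 0.48·8 = 82.5576.
Var(X) = E[X²] − (E[X])² = 82.5576 − 30.0743 = 52.4833.
SD(X) = √52.4833 = 7.24454.

7.245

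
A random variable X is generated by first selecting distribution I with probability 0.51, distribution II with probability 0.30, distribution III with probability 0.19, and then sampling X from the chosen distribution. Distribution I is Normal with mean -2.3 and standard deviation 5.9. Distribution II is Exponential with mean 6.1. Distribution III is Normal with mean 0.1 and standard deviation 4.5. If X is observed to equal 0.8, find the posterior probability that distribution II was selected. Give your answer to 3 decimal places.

Likelihoods f(0.8 | ·): I: 0.0588993; II: 0.143785; III: 0.0875877.
Posterior ∝ prior × likelihood. Numerator for II: 0.3·0.143785 = 0.0431355.
Normalizing constant: 0.51·0.0588993 + 0.3·0.143785 + 0.19·0.0875877 = 0.0898158.
P(II | observation) = 0.0431355 / 0.0898158 = 0.480266.

0.480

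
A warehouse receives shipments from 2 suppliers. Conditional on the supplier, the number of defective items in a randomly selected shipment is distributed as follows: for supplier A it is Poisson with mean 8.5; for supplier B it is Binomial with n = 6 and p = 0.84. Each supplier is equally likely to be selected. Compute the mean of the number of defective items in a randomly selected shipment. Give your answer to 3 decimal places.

Component means — A: 8.5; B: 5.04.
E[X] = 0.5·8.5 + 0.5·5.04 = 6.77.

6.770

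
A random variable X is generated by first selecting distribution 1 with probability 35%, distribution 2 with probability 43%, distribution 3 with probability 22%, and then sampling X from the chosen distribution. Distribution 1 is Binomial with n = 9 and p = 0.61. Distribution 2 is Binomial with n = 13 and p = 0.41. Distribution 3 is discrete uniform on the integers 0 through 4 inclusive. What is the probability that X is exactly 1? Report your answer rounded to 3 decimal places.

Conditional on each component, P(X = 1): 1: 0.00293825; 2: 0.00948312; 3: 0.2.
By total probability, P(X = 1) = 0.35·0.00293825 + 0.43·0.00948312 + 0.22·0.2 = 0.0491061.

0.049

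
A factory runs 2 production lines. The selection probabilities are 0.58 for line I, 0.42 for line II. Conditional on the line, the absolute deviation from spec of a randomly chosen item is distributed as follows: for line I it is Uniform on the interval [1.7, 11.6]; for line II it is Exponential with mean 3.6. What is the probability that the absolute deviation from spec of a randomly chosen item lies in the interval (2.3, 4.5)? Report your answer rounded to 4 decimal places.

0.2303

Conditional on each line, P(2.3 < X < 4.5): I: 0.222222; II: 0.241374.
By total probability, P(2.3 < X < 4.5) = 0.58·0.222222 + 0.42·0.241374 = 0.230266.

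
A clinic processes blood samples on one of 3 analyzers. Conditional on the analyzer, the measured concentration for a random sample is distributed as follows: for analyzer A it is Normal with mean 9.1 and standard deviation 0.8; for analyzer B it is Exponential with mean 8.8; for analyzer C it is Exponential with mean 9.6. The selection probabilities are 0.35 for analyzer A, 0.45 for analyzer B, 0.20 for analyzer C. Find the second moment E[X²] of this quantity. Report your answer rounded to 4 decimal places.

For each component E[X²] = Var + (mean)², giving A: 83.45; B: 154.88; C: 184.32.
Overall E[X²] = 0.35·83.45 + 0.45·154.88 + 0.2·184.32 = 135.768.

135.7675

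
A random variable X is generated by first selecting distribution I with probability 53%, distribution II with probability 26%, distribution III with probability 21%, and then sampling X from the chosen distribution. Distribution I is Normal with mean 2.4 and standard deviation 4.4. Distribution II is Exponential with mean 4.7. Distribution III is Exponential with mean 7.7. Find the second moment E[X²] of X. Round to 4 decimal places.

49.7022

For each component E[X²] = Var + (mean)², giving I: 25.12; II: 44.18; III: 118.58.
Overall E[X²] = 0.53·25.12 + 0.26·44.18 + 0.21·118.58 = 49.7022.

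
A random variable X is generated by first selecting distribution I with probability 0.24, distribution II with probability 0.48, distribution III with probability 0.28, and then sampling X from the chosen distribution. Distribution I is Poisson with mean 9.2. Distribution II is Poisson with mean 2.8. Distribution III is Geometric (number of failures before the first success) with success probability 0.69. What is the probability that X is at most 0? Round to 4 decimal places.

0.2224

Conditional on each component, P(X ≤ 0): I: 0.000101039; II: 0.0608101; III: 0.69.
By total probability, P(X ≤ 0) = 0.24·0.000101039 + 0.48·0.0608101 + 0.28·0.69 = 0.222413.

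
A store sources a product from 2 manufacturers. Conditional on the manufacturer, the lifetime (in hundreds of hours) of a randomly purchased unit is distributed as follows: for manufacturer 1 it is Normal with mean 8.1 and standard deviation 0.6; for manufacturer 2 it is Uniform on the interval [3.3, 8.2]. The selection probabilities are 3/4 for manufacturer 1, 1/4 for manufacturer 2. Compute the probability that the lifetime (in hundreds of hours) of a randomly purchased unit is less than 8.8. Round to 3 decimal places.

0.909

Conditional on each manufacturer, P(X < 8.8): 1: 0.878327; 2: 1.
By total probability, P(X < 8.8) = 0.75·0.878327 + 0.25·1 = 0.908746.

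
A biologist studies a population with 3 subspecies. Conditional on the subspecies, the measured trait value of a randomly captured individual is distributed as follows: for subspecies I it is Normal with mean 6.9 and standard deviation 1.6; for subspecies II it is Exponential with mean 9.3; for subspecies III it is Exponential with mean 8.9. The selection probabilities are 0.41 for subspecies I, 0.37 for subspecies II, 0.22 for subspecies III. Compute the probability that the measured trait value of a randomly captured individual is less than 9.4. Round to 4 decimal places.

0.7646

Conditional on each subspecies, P(X < 9.4): I: 0.940915; II: 0.636055; III: 0.652218.
By total probability, P(X < 9.4) = 0.41·0.940915 + 0.37·0.636055 + 0.22·0.652218 = 0.764603.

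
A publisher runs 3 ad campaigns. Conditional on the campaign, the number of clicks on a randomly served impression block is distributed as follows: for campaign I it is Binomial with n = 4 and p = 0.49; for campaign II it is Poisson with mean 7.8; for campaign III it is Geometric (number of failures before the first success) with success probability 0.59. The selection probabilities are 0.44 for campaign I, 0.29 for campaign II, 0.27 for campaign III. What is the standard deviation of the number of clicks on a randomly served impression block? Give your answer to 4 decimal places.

3.3933

Per component, I: μ=1.96, E[X²]=4.8412; II: μ=7.8, E[X²]=68.64; III: μ=0.694915, E[X²]=1.66073.
E[X] = 0.44·1.96 + 0.29·7.8 + 0.27·0.694915 = 3.31203.
E[X²] = 0.44·4.8412 + 0.29·68.64 + 0.27·1.66073 = 22.4841.
Var(X) = E[X²] − (E[X])² = 22.4841 − 10.9695 = 11.5146.
SD(X) = √11.5146 = 3.39332.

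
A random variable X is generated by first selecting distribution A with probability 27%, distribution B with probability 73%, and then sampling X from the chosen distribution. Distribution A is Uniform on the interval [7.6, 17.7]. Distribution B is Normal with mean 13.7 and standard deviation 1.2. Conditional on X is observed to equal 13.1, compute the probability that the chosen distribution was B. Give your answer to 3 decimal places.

0.889

Likelihoods f(13.1 | ·): A: 0.0990099; B: 0.293388.
Posterior ∝ prior × likelihood. Numerator for B: 0.73·0.293388 = 0.214173.
Normalizing constant: 0.27·0.0990099 + 0.73·0.293388 = 0.240906.
P(B | observation) = 0.214173 / 0.240906 = 0.889033.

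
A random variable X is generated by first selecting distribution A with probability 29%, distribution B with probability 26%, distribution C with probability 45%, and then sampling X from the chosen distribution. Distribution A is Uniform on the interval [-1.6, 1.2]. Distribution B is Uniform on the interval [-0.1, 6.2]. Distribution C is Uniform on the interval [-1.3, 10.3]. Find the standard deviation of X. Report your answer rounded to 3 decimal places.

3.166

Per component, A: μ=-0.2, E[X²]=0.693333; B: μ=3.05, E[X²]=12.61; C: μ=4.5, E[X²]=31.4633.
E[X] = 0.29·-0.2 + 0.26·3.05 + 0.45·4.5 = 2.76.
E[X²] = 0.29·0.693333 + 0.26·12.61 + 0.45·31.4633 = 17.6382.
Var(X) = E[X²] − (E[X])² = 17.6382 − 7.6176 = 10.0206.
SD(X) = √10.0206 = 3.16553.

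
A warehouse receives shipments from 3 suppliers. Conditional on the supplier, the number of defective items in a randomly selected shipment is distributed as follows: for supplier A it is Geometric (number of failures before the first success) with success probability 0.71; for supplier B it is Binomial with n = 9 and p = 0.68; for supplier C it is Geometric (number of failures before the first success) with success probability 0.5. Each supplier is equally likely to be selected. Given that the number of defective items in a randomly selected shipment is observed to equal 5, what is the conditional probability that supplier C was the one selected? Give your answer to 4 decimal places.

Likelihoods P(X=5 | ·): A: 0.00145629; B: 0.192095; C: 0.015625.
Posterior ∝ prior × likelihood. Numerator for C: 0.333333·0.015625 = 0.00520833.
Normalizing constant: 0.333333·0.00145629 + 0.333333·0.192095 + 0.333333·0.015625 = 0.0697253.
P(C | observation) = 0.00520833 / 0.0697253 = 0.0746979.

0.0747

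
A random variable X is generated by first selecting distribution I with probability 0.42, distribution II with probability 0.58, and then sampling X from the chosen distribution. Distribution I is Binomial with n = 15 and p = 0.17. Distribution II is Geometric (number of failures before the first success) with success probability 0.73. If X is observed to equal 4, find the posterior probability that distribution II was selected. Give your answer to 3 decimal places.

Likelihoods P(X=4 | ·): I: 0.146821; II: 0.00387952.
Posterior ∝ prior × likelihood. Numerator for II: 0.58·0.00387952 = 0.00225012.
Normalizing constant: 0.42·0.146821 + 0.58·0.00387952 = 0.0639148.
P(II | observation) = 0.00225012 / 0.0639148 = 0.035205.

0.035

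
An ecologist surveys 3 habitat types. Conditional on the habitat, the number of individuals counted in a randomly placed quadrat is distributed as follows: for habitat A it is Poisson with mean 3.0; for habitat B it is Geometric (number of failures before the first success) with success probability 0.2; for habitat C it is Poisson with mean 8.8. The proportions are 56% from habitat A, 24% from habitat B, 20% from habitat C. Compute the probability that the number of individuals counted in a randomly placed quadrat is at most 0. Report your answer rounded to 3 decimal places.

Conditional on each habitat, P(X ≤ 0): A: 0.0497871; B: 0.2; C: 0.000150733.
By total probability, P(X ≤ 0) = 0.56·0.0497871 + 0.24·0.2 + 0.2·0.000150733 = 0.0759109.

0.076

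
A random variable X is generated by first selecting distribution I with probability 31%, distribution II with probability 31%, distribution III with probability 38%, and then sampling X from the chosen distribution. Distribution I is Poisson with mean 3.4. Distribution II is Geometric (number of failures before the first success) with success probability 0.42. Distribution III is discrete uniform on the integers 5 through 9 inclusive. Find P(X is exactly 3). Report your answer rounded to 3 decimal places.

Conditional on each component, P(X = 3): I: 0.218617; II: 0.081947; III: 0.
By total probability, P(X = 3) = 0.31·0.218617 + 0.31·0.081947 + 0.38·0 = 0.0931749.

0.093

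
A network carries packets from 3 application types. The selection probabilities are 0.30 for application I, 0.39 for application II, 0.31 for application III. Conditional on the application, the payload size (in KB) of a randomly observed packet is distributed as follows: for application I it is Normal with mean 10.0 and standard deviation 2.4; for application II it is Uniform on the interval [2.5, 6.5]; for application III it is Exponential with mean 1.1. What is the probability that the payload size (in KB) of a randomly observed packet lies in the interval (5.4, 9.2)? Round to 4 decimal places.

0.2120

Conditional on each application, P(5.4 < X < 9.2): I: 0.341801; II: 0.275; III: 0.007146.
By total probability, P(5.4 < X < 9.2) = 0.3·0.341801 + 0.39·0.275 + 0.31·0.007146 = 0.212006.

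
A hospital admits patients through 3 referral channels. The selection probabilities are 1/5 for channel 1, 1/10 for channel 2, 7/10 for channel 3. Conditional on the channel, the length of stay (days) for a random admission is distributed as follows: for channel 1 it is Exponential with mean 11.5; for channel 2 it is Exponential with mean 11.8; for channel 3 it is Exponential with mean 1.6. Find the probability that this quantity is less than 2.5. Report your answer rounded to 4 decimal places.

Conditional on each channel, P(X < 2.5): 1: 0.195385; 2: 0.190926; 3: 0.790389.
By total probability, P(X < 2.5) = 0.2·0.195385 + 0.1·0.190926 + 0.7·0.790389 = 0.611442.

0.6114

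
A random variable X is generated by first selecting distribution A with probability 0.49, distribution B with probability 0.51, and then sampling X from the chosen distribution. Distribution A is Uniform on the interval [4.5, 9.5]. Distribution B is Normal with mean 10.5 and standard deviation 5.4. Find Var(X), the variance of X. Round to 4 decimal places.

18.9537

Per component, A: μ=7, E[X²]=51.0833; B: μ=10.5, E[X²]=139.41.
E[X] = 0.49·7 + 0.51·10.5 = 8.785.
E[X²] = 0.49·51.0833 + 0.51·139.41 = 96.1299.
Var(X) = E[X²] − (E[X])² = 96.1299 − 77.1762 = 18.9537.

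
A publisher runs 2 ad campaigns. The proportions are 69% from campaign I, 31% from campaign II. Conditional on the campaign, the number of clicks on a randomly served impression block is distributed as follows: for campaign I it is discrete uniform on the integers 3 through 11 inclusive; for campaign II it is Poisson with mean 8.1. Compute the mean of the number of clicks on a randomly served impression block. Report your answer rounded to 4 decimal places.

7.3410

Component means — I: 7; II: 8.1.
E[X] = 0.69·7 + 0.31·8.1 = 7.341.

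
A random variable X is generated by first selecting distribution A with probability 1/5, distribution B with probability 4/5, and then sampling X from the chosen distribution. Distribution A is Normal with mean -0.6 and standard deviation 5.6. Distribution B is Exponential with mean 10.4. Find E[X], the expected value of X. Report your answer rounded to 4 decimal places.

Component means — A: -0.6; B: 10.4.
E[X] = 0.2·-0.6 + 0.8·10.4 = 8.2.

8.2000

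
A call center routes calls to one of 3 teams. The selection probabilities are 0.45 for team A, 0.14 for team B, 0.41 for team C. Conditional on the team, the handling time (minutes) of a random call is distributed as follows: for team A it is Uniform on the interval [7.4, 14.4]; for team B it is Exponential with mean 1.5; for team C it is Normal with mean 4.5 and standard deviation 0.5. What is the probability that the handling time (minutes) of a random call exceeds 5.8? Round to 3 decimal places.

0.455

Conditional on each team, P(X > 5.8): A: 1; B: 0.020928; C: 0.00466119.
By total probability, P(X > 5.8) = 0.45·1 + 0.14·0.020928 + 0.41·0.00466119 = 0.454841.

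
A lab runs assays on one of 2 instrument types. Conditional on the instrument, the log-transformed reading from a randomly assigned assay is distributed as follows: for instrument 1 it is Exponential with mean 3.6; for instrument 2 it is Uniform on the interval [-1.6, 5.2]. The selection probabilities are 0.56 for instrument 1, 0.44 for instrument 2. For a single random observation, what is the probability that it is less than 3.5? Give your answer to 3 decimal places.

Conditional on each instrument, P(X < 3.5): 1: 0.621758; 2: 0.75.
By total probability, P(X < 3.5) = 0.56·0.621758 + 0.44·0.75 = 0.678185.

0.678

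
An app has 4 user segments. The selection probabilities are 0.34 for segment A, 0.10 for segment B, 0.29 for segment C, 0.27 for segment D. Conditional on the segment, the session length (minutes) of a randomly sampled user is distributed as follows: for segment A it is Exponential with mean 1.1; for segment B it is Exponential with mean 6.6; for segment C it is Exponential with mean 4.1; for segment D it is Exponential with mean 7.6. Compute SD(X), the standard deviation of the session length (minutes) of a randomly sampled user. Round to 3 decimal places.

5.674

Per component, A: μ=1.1, E[X²]=2.42; B: μ=6.6, E[X²]=87.12; C: μ=4.1, E[X²]=33.62; D: μ=7.6, E[X²]=115.52.
E[X] = 0.34·1.1 + 0.1·6.6 + 0.29·4.1 + 0.27·7.6 = 4.275.
E[X²] = 0.34·2.42 + 0.1·87.12 + 0.29·33.62 + 0.27·115.52 = 50.475.
Var(X) = E[X²] − (E[X])² = 50.475 − 18.2756 = 32.1994.
SD(X) = √32.1994 = 5.67445.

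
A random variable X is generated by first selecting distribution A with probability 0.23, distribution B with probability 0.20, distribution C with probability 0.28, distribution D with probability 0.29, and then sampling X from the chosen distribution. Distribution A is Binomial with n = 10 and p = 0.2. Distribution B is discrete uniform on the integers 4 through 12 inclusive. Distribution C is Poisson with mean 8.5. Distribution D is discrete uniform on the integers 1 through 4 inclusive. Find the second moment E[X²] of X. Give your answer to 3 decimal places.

40.206

For each component E[X²] = Var + (mean)², giving A: 5.6; B: 70.6667; C: 80.75; D: 7.5.
Overall E[X²] = 0.23·5.6 + 0.2·70.6667 + 0.28·80.75 + 0.29·7.5 = 40.2063.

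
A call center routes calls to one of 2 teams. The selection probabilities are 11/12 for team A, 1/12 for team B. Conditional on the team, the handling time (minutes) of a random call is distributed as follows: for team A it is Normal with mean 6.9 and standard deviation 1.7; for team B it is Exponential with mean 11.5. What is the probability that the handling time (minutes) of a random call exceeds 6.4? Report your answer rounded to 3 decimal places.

Conditional on each team, P(X > 6.4): A: 0.615666; B: 0.573199.
By total probability, P(X > 6.4) = 0.916667·0.615666 + 0.0833333·0.573199 = 0.612127.

0.612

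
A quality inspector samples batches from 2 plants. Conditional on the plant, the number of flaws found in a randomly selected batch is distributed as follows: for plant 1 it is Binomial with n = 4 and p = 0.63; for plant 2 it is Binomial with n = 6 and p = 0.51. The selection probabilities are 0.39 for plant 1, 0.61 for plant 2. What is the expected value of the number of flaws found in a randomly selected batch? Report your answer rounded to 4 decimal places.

Component means — 1: 2.52; 2: 3.06.
E[X] = 0.39·2.52 + 0.61·3.06 = 2.8494.

2.8494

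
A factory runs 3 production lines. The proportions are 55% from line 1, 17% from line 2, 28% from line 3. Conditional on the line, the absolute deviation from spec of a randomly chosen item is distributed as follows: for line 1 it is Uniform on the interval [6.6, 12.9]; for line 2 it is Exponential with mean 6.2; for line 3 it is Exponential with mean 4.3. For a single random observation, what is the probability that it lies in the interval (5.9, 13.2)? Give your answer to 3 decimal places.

Conditional on each line, P(5.9 < X < 13.2): 1: 1; 2: 0.267165; 3: 0.207144.
By total probability, P(5.9 < X < 13.2) = 0.55·1 + 0.17·0.267165 + 0.28·0.207144 = 0.653418.

0.653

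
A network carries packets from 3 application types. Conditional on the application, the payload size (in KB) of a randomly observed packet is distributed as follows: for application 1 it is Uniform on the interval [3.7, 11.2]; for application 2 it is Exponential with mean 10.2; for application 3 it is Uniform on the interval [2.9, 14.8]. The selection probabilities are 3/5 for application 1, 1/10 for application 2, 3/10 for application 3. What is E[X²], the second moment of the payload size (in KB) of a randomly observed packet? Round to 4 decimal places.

83.9590

For each component E[X²] = Var + (mean)², giving 1: 60.19; 2: 208.08; 3: 90.1233.
Overall E[X²] = 0.6·60.19 + 0.1·208.08 + 0.3·90.1233 = 83.959.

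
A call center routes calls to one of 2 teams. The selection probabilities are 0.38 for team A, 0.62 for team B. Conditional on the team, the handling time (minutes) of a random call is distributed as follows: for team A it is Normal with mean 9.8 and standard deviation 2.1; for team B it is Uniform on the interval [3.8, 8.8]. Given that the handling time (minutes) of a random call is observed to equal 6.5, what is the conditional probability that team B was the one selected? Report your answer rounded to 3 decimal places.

Likelihoods f(6.5 | ·): A: 0.0552675; B: 0.2.
Posterior ∝ prior × likelihood. Numerator for B: 0.62·0.2 = 0.124.
Normalizing constant: 0.38·0.0552675 + 0.62·0.2 = 0.145002.
P(B | observation) = 0.124 / 0.145002 = 0.855163.

0.855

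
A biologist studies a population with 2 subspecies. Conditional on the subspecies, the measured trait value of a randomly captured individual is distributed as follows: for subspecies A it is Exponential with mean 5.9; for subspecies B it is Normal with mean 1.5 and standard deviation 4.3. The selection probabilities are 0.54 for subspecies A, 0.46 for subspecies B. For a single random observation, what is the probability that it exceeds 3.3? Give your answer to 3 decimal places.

Conditional on each subspecies, P(X > 3.3): A: 0.571596; B: 0.337753.
By total probability, P(X > 3.3) = 0.54·0.571596 + 0.46·0.337753 = 0.464028.

0.464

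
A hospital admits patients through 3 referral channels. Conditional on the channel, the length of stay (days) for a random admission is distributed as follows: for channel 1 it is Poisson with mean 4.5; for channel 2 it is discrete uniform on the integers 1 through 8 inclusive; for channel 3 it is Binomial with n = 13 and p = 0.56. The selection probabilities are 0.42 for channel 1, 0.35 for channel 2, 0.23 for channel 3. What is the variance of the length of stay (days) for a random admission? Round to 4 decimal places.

Per component, 1: μ=4.5, E[X²]=24.75; 2: μ=4.5, E[X²]=25.5; 3: μ=7.28, E[X²]=56.2016.
E[X] = 0.42·4.5 + 0.35·4.5 + 0.23·7.28 = 5.1394.
E[X²] = 0.42·24.75 + 0.35·25.5 + 0.23·56.2016 = 32.2464.
Var(X) = E[X²] − (E[X])² = 32.2464 − 26.4134 = 5.83294.

5.8329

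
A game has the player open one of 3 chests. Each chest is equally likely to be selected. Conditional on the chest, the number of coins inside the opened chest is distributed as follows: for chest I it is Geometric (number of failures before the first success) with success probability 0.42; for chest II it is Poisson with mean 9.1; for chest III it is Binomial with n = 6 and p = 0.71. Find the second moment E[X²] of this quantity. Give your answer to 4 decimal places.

38.8293

For each component E[X²] = Var + (mean)², giving I: 5.19501; II: 91.91; III: 19.383.
Overall E[X²] = 0.333333·5.19501 + 0.333333·91.91 + 0.333333·19.383 = 38.8293.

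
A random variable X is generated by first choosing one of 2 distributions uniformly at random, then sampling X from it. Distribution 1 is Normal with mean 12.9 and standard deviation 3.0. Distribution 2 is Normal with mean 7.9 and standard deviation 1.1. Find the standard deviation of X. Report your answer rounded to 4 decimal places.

3.3697

Per component, 1: μ=12.9, E[X²]=175.41; 2: μ=7.9, E[X²]=63.62.
E[X] = 0.5·12.9 + 0.5·7.9 = 10.4.
E[X²] = 0.5·175.41 + 0.5·63.62 = 119.515.
Var(X) = E[X²] − (E[X])² = 119.515 − 108.16 = 11.355.
SD(X) = √11.355 = 3.36972.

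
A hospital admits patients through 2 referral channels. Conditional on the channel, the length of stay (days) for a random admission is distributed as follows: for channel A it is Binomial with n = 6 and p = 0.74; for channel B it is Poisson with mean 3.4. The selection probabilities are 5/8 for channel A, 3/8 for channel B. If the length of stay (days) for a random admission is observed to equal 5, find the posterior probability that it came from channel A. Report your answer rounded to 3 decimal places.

0.820

Likelihoods P(X=5 | ·): A: 0.346165; B: 0.126361.
Posterior ∝ prior × likelihood. Numerator for A: 0.625·0.346165 = 0.216353.
Normalizing constant: 0.625·0.346165 + 0.375·0.126361 = 0.263738.
P(A | observation) = 0.216353 / 0.263738 = 0.820332.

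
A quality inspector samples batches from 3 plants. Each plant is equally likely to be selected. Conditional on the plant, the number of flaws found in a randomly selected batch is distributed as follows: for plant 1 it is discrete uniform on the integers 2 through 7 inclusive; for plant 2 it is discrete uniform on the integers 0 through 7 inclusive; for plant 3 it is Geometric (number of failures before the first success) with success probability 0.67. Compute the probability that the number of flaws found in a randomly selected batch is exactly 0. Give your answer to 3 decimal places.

Conditional on each plant, P(X = 0): 1: 0; 2: 0.125; 3: 0.67.
By total probability, P(X = 0) = 0.333333·0 + 0.333333·0.125 + 0.333333·0.67 = 0.265.

0.265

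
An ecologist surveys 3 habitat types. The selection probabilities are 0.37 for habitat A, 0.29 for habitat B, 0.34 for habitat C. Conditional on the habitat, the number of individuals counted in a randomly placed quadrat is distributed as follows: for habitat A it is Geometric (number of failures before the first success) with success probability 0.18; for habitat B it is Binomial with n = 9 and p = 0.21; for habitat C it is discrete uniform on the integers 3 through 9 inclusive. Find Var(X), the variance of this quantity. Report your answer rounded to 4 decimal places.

13.8476

Per component, A: μ=4.55556, E[X²]=46.0617; B: μ=1.89, E[X²]=5.0652; C: μ=6, E[X²]=40.
E[X] = 0.37·4.55556 + 0.29·1.89 + 0.34·6 = 4.27366.
E[X²] = 0.37·46.0617 + 0.29·5.0652 + 0.34·40 = 32.1117.
Var(X) = E[X²] − (E[X])² = 32.1117 − 18.2641 = 13.8476.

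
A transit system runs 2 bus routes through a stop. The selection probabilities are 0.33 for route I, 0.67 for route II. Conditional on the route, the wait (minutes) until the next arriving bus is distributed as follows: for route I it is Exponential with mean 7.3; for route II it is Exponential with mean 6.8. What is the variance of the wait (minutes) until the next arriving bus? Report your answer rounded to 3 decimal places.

48.622

Per component, I: μ=7.3, E[X²]=106.58; II: μ=6.8, E[X²]=92.48.
E[X] = 0.33·7.3 + 0.67·6.8 = 6.965.
E[X²] = 0.33·106.58 + 0.67·92.48 = 97.133.
Var(X) = E[X²] − (E[X])² = 97.133 − 48.5112 = 48.6218.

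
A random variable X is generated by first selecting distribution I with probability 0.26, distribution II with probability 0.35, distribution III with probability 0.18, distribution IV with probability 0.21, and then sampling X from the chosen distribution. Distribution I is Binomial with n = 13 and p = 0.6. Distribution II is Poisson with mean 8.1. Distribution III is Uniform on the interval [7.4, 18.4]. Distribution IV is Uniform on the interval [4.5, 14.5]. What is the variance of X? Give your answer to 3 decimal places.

10.627

Per component, I: μ=7.8, E[X²]=63.96; II: μ=8.1, E[X²]=73.71; III: μ=12.9, E[X²]=176.493; IV: μ=9.5, E[X²]=98.5833.
E[X] = 0.26·7.8 + 0.35·8.1 + 0.18·12.9 + 0.21·9.5 = 9.18.
E[X²] = 0.26·63.96 + 0.35·73.71 + 0.18·176.493 + 0.21·98.5833 = 94.8994.
Var(X) = E[X²] − (E[X])² = 94.8994 − 84.2724 = 10.627.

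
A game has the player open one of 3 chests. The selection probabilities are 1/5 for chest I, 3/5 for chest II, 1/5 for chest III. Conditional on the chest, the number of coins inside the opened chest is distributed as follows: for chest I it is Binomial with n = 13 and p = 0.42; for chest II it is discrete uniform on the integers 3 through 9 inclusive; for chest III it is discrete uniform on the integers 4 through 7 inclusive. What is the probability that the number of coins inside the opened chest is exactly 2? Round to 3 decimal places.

0.007

Conditional on each chest, P(X = 2): I: 0.0343796; II: 0; III: 0.
By total probability, P(X = 2) = 0.2·0.0343796 + 0.6·0 + 0.2·0 = 0.00687592.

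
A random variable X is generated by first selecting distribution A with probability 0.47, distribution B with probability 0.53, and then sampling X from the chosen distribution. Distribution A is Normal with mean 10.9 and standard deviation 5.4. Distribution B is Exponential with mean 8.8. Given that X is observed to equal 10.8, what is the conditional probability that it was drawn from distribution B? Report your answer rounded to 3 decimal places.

Likelihoods f(10.8 | ·): A: 0.0738655; B: 0.0333058.
Posterior ∝ prior × likelihood. Numerator for B: 0.53·0.0333058 = 0.0176521.
Normalizing constant: 0.47·0.0738655 + 0.53·0.0333058 = 0.0523689.
P(B | observation) = 0.0176521 / 0.0523689 = 0.337072.

0.337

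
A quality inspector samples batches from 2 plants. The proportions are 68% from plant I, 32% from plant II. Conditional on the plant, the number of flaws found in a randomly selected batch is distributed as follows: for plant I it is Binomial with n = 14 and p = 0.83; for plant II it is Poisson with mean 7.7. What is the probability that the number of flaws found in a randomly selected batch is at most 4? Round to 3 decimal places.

Conditional on each plant, P(X ≤ 4): I: 1.03281e-05; II: 0.118145.
By total probability, P(X ≤ 4) = 0.68·1.03281e-05 + 0.32·0.118145 = 0.0378134.

0.038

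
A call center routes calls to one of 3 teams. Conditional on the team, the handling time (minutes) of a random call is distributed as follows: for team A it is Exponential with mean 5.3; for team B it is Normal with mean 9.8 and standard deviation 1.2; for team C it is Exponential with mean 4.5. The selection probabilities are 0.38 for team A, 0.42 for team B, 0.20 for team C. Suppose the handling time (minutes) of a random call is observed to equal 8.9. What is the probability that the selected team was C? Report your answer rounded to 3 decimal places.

Likelihoods f(8.9 | ·): A: 0.0351915; B: 0.250948; C: 0.0307503.
Posterior ∝ prior × likelihood. Numerator for C: 0.2·0.0307503 = 0.00615006.
Normalizing constant: 0.38·0.0351915 + 0.42·0.250948 + 0.2·0.0307503 = 0.124921.
P(C | observation) = 0.00615006 / 0.124921 = 0.0492316.

0.049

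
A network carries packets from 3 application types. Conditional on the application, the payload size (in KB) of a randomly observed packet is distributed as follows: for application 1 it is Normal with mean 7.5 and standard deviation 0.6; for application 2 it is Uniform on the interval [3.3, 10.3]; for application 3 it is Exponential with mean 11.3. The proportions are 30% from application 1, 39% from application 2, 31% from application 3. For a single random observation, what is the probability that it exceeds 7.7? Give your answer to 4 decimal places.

0.4125

Conditional on each application, P(X > 7.7): 1: 0.369441; 2: 0.371429; 3: 0.5059.
By total probability, P(X > 7.7) = 0.3·0.369441 + 0.39·0.371429 + 0.31·0.5059 = 0.412519.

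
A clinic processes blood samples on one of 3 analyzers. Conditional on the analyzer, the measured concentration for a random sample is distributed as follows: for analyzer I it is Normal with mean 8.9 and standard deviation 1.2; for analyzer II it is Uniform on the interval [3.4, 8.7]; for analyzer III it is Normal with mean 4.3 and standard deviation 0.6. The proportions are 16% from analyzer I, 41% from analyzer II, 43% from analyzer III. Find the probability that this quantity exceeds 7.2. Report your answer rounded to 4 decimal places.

Conditional on each analyzer, P(X > 7.2): I: 0.92171; II: 0.283019; III: 6.71328e-07.
By total probability, P(X > 7.2) = 0.16·0.92171 + 0.41·0.283019 + 0.43·6.71328e-07 = 0.263512.

0.2635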